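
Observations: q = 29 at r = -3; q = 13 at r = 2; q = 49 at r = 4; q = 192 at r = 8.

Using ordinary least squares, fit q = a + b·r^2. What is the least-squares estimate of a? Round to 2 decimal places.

a = 1.56

Compute the Gram sums: Σ1 = 4, Σr^2 = 93, Σr^2·r^2 = 4449.
For Xᵀq: Σq = 283, Σr^2·q = 13385.
So XᵀX·[a, b]ᵀ = Xᵀq: [[4, 93]; [93, 4449]]·[a, b]ᵀ = [283, 13385]ᵀ.
Eliminating b: 4449·(row 1) − 93·(row 2) gives 9147·a = 4449·283 − 93·13385 = 14262, so a = 4754/3049.
Then b = (13385 − 93·(4754/3049))/4449 = 27221/9147.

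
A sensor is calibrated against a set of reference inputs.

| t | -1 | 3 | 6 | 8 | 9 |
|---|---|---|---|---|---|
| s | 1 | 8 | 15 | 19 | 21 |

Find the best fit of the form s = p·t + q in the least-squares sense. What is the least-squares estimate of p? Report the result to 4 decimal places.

Entries of AᵀA: Σt·t = 191, Σt = 25, Σ1 = 5.
Right-hand side: Σt·s = 454, Σs = 64.
Normal equations: [[191, 25]; [25, 5]]·[p, q]ᵀ = [454, 64]ᵀ.
Determinant 191·5 − 25² = 330.
p = (454·5 − 25·64)/330 = 67/33; q = (191·64 − 25·454)/330 = 437/165.

p = 2.0303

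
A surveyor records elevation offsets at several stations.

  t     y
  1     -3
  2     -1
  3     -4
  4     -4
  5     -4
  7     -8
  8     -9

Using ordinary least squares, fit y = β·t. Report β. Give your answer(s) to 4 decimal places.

β = -1.0774

The normal system AᵀA·[β]ᵀ = Aᵀy is [[168]]·[β]ᵀ = [-181]ᵀ.
β = (-181)/168 = -1.07738.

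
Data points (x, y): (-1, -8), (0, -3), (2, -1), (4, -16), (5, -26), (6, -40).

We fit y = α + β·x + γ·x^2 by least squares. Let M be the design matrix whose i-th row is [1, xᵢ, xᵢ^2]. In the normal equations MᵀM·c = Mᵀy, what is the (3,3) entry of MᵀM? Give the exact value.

Row 3 ↔ basis x^2, column 3 ↔ basis x^2, so (MᵀM)_{3,3} = Σᵢ (x^2)·(x^2) = (1)·(1) + (0)·(0) + (4)·(4) + (16)·(16) + (25)·(25) + (36)·(36) = 2194.

2194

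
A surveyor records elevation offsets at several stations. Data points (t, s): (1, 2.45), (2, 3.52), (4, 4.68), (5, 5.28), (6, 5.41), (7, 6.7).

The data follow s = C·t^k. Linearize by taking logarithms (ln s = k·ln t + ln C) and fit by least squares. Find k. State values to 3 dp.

Linearized form: ln s = k·ln t + ln C. From the 6 transformed points,
Σln t = 7.4265, Σ(ln t)² = 11.9895, Σln s = 8.9521, Σln t·ln s = 12.4160.
Equations: 11.9895·k + 7.4265·ln C = 12.4160;  7.4265·k + 6·ln C = 8.9521.
Slope k = (n·Σln t·ln s − Σln t·Σln s)/(n·Σ(ln t)² − (Σln t)²) = (6·12.4160 − 7.4265·8.9521)/16.7835 = 0.47741; ln C = (Σln s − k·Σln t)/n = 0.90110.

k = 0.477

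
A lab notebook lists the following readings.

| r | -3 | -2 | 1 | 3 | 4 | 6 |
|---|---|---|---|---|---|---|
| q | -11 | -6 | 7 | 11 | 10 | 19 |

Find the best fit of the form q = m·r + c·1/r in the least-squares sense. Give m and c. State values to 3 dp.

m = 2.900, c = 3.584

Entries of MᵀM: Σr·r = 75, Σr·1/r = 6, Σ1/r·1/r = 25/16.
For Mᵀq: Σr·q = 239, Σ1/r·q = 23.
MᵀM·[m, c]ᵀ = Mᵀq becomes [[75, 6]; [6, 25/16]]·[m, c]ᵀ = [239, 23]ᵀ.
Eliminating c: (25/16)·(row 1) − 6·(row 2) gives (1299/16)·m = (25/16)·239 − 6·23 = 3767/16, so m = 3767/1299.
Then c = (23 − 6·(3767/1299))/(25/16) = 1552/433.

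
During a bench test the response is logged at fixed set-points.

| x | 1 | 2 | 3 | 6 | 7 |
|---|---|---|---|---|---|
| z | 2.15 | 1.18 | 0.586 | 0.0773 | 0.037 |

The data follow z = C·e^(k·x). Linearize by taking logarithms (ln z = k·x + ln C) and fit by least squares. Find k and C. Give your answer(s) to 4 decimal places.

k = -0.6789, C = 4.4279

With ln zᵢ as the transformed response and xᵢ as the regressor:
Σx = 19.0000, Σ(x)² = 99.0000, Σln z = -5.4604, Σx·ln z = -38.9450.
Equations: 99.0000·k + 19.0000·ln C = -38.9450;  19.0000·k + 5·ln C = -5.4604.
Solving (det = 134.0000): k = -0.67894, ln C = 1.48792, so C = exp(1.48792) = 4.42786.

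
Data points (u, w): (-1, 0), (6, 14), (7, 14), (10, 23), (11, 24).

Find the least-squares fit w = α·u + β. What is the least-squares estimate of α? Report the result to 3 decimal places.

α = 2.029

Setting ∂/∂α … = 0 gives: 307·α + 33·β = 676;  33·α + 5·β = 75.
Eliminating β: 5·(row 1) − 33·(row 2) gives 446·α = 5·676 − 33·75 = 905, so α = 905/446.
Then β = (75 − 33·(905/446))/5 = 717/446.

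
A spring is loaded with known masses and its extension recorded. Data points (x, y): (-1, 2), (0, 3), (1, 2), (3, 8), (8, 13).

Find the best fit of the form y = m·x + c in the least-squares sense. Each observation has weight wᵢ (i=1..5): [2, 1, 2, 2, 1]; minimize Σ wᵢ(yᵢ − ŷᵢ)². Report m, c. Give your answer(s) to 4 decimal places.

m = 1.3333, c = 2.6667

Entries of MᵀWM: Σwᵢ·x·x = 86, Σwᵢ·x = 14, Σwᵢ·1 = 8.
For MᵀWy: Σwᵢ·x·y = 152, Σwᵢ·y = 40.
Eliminating c: 8·(row 1) − 14·(row 2) gives 492·m = 8·152 − 14·40 = 656, so m = 4/3.
Then c = (40 − 14·(4/3))/8 = 8/3.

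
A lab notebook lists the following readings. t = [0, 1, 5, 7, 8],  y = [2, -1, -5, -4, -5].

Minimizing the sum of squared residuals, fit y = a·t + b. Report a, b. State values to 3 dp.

a = -0.776, b = 0.657

The normal equations are: 139·a + 21·b = -94;  21·a + 5·b = -13.
(Σt·t = 139, Σt = 21, Σ1 = 5, Σt·y = -94, Σy = -13.)
Δ = 139·5 − 21² = 254.
a = ((-94)·5 − 21·(-13))/254 = -197/254; b = (139·(-13) − 21·(-94))/254 = 167/254.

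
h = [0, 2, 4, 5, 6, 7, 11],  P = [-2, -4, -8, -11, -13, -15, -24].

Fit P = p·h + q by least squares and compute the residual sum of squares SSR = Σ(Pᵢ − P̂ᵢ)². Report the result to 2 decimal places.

SSR = 3.67

With design matrix M, MᵀM = [[251, 35]; [35, 7]] and MᵀP = [-542, -77]ᵀ.
det = 251·7 − 35² = 532.
p = ((-542)·7 − 35·(-77))/532 = -157/76; q = (251·(-77) − 35·(-542))/532 = -51/76.
Residuals: -101/76, 61/76, 71/76, 0, 5/76, 5/38, -23/38; SSR = 279/76.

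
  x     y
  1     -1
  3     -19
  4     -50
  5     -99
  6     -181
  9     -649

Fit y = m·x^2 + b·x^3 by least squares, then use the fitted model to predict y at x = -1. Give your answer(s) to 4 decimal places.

ŷ = 1.9439

Setting ∂/∂m … = 0 gives: 8820·m + 71218·b = -62532;  71218·m + 598548·b = -528306.
(Σx^2·x^2 = 8820, Σx^2·x^3 = 71218, Σx^3·x^3 = 598548, Σx^2·y = -62532, Σx^3·y = -528306.)
Eliminating b: 598548·(row 1) − 71218·(row 2) gives 207189836·m = 598548·(-62532) − 71218·(-528306) = 196493172, so m = 49123293/51797459.
Then b = ((-528306) − 71218·(49123293/51797459))/598548 = -7366248/7399637.
At x = -1: ŷ = (49123293/51797459)·(1) + (-7366248/7399637)·(-1) = 100687029/51797459.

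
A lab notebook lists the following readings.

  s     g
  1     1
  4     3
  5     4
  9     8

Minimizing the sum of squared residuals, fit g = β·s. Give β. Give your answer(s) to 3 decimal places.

β = 0.854

From the data, Σs·s = 123.
And Σs·g = 105.
β = 105/123 = 0.853659.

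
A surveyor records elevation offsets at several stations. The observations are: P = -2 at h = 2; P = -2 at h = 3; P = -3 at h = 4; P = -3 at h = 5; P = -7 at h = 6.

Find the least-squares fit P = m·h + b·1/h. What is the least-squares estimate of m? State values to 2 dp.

m = -0.93

Setting ∂/∂m … = 0 gives: 90·m + 5·b = -79;  5·m + (1769/3600)·b = -251/60.
(Σh·h = 90, Σh·1/h = 5, Σ1/h·1/h = 1769/3600, Σh·P = -79, Σ1/h·P = -251/60.)
Eliminating b: (1769/3600)·(row 1) − 5·(row 2) gives (769/40)·m = (1769/3600)·(-79) − 5·(-251/60) = -64451/3600, so m = -64451/69210.
Then b = ((-251/60) − 5·(-64451/69210))/(1769/3600) = 740/769.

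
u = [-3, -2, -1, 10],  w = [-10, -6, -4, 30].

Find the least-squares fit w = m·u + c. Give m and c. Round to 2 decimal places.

m = 3.05, c = -0.55

Setting ∂/∂m … = 0 gives: 114·m + 4·c = 346;  4·m + 4·c = 10.
Δ = 114·4 − 4² = 440.
m = (346·4 − 4·10)/440 = 168/55; c = (114·10 − 4·346)/440 = -61/110.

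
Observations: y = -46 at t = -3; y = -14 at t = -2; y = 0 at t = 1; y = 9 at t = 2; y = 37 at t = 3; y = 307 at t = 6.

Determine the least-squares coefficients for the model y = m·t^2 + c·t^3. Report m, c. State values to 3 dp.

Forming XᵀX = [[1491, 7777]; [7777, 48243]] and Xᵀy = [10951, 68737]ᵀ gives XᵀX·[m, c]ᵀ = Xᵀy.
Determinant 1491·48243 − 7777² = 11448584.
m = (10951·48243 − 7777·68737)/11448584 = -1564639/2862146; c = (1491·68737 − 7777·10951)/11448584 = 618605/408878.

m = -0.547, c = 1.513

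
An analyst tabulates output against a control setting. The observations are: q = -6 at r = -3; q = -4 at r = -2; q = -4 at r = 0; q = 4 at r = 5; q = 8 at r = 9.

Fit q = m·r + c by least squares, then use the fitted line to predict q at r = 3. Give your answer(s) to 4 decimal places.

Setting ∂/∂m … = 0 gives: 119·m + 9·c = 118;  9·m + 5·c = -2.
Determinant 119·5 − 9² = 514.
m = (118·5 − 9·(-2))/514 = 304/257; c = (119·(-2) − 9·118)/514 = -650/257.
At r = 3: q̂ = (304/257)·(3) + (-650/257)·(1) = 262/257.

q̂ = 1.0195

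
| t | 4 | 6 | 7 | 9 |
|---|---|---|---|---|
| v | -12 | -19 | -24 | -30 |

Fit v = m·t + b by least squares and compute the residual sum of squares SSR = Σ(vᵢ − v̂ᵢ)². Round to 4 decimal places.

Forming XᵀX = [[182, 26]; [26, 4]] and Xᵀv = [-600, -85]ᵀ gives XᵀX·[m, b]ᵀ = Xᵀv.
Eliminating b: 4·(row 1) − 26·(row 2) gives 52·m = 4·(-600) − 26·(-85) = -190, so m = -95/26.
Then b = ((-85) − 26·(-95/26))/4 = 5/2.
Residuals: 3/26, 11/26, -12/13, 5/13; SSR = 31/26.

SSR = 1.1923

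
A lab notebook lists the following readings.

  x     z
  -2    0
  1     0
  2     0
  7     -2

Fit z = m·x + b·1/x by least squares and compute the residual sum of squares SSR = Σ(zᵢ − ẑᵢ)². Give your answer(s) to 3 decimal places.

SSR = 0.249

Forming MᵀM = [[58, 4]; [4, 149/98]] and Mᵀz = [-14, -2/7]ᵀ gives MᵀM·[m, b]ᵀ = Mᵀz.
Eliminating b: (149/98)·(row 1) − 4·(row 2) gives (3537/49)·m = (149/98)·(-14) − 4·(-2/7) = -141/7, so m = -329/1179.
Then b = ((-2/7) − 4·(-329/1179))/(149/98) = 644/1179.
Residuals: -112/393, -35/131, 112/393, -49/393; SSR = 98/393.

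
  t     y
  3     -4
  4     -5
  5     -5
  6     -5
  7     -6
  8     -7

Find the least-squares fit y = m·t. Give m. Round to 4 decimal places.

MᵀM·[m]ᵀ = Mᵀy reads: 199·m = -185.
(Σt·t = 199, Σt·y = -185.)
Hence m = -185 / 199 ≈ -0.929648.

m = -0.9296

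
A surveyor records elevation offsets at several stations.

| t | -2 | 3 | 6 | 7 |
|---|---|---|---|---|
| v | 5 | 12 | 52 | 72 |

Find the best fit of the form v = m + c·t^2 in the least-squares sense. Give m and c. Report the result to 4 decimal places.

Normal-equation sums: Σ1 = 4, Σt^2 = 98, Σt^2·t^2 = 3794.
And Σv = 141, Σt^2·v = 5528.
MᵀM·[m, c]ᵀ = Mᵀv becomes [[4, 98]; [98, 3794]]·[m, c]ᵀ = [141, 5528]ᵀ.
Δ = 4·3794 − 98² = 5572.
m = (141·3794 − 98·5528)/5572 = -485/398; c = (4·5528 − 98·141)/5572 = 4147/2786.

m = -1.2186, c = 1.4885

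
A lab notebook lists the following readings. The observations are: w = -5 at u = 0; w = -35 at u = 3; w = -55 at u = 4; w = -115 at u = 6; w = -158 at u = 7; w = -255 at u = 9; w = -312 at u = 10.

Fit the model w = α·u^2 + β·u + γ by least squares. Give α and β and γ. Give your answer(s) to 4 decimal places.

α = -3.0267, β = -0.4527, γ = -5.2267

The normal system XᵀX·[α, β, γ]ᵀ = Xᵀw is [[20595, 2379, 291]; [2379, 291, 39]; [291, 39, 7]]·[α, β, γ]ᵀ = [-64932, -7536, -935]ᵀ.
Solving the 3×3 system (Gaussian elimination) gives α = -30763/10164, β = -4601/10164, γ = -4427/847.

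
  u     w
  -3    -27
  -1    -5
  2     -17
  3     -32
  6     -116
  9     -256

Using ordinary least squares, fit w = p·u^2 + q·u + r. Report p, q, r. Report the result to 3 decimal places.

Forming AᵀA = [[8036, 952, 140]; [952, 140, 16]; [140, 16, 6]] and Aᵀw = [-25516, -3044, -453]ᵀ gives AᵀA·[p, q, r]ᵀ = Aᵀw.
Solving the 3×3 system (Gaussian elimination) gives p = -49039/16170, q = -962/1155, r = -1937/770.

p = -3.033, q = -0.833, r = -2.516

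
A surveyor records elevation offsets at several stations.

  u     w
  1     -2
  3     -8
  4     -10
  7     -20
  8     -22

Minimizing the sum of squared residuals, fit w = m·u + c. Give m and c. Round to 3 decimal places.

m = -2.916, c = 1.012

Normal-equation sums: Σu·u = 139, Σu = 23, Σ1 = 5.
And Σu·w = -382, Σw = -62.
Determinant 139·5 − 23² = 166.
m = ((-382)·5 − 23·(-62))/166 = -242/83; c = (139·(-62) − 23·(-382))/166 = 84/83.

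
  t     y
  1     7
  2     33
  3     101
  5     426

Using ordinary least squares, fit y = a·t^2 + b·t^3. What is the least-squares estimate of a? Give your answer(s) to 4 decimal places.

XᵀX·[a, b]ᵀ = Xᵀy reads: 723·a + 3401·b = 11698;  3401·a + 16419·b = 56248.
(Σt^2·t^2 = 723, Σt^2·t^3 = 3401, Σt^3·t^3 = 16419, Σt^2·y = 11698, Σt^3·y = 56248.)
Determinant 723·16419 − 3401² = 304136.
a = (11698·16419 − 3401·56248)/304136 = 55001/21724; b = (723·56248 − 3401·11698)/304136 = 63029/21724.

a = 2.5318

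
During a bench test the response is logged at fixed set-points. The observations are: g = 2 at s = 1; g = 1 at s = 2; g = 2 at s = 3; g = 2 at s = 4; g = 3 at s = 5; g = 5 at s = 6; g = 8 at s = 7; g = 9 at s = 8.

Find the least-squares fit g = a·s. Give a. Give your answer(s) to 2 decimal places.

a = 0.94

From the data, Σs·s = 204.
Moment sums: Σs·g = 191.
Normal equations: [[204]]·[a]ᵀ = [191]ᵀ.
a = 191/204 = 0.936275.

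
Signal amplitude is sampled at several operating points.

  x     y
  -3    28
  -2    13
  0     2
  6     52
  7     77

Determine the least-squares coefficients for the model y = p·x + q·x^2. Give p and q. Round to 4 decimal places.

Sums needed: Σx·x = 98, Σx·x^2 = 524, Σx^2·x^2 = 3794.
Moment sums: Σx·y = 741, Σx^2·y = 5949.
Normal equations: [[98, 524]; [524, 3794]]·[p, q]ᵀ = [741, 5949]ᵀ.
Δ = 98·3794 − 524² = 97236.
p = (741·3794 − 524·5949)/97236 = -50987/16206; q = (98·5949 − 524·741)/97236 = 32453/16206.

p = -3.1462, q = 2.0025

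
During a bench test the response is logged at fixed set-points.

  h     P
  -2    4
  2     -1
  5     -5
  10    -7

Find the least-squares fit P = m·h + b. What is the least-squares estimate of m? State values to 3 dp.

From the data, Σh·h = 133, Σh = 15, Σ1 = 4.
Moment sums: Σh·P = -105, ΣP = -9.
Eliminating b: 4·(row 1) − 15·(row 2) gives 307·m = 4·(-105) − 15·(-9) = -285, so m = -285/307.
Then b = ((-9) − 15·(-285/307))/4 = 378/307.

m = -0.928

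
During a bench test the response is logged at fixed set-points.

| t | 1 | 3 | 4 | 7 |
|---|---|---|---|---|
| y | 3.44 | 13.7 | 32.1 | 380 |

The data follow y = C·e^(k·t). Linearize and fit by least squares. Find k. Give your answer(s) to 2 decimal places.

k = 0.79

Let Y = ln y. Fitting Y = k·t + ln C by least squares:
Σt = 15.0000, Σ(t)² = 75.0000, Σln y = 13.2619, Σt·ln y = 64.5443.
Equations: 75.0000·k + 15.0000·ln C = 64.5443;  15.0000·k + 4·ln C = 13.2619.
Slope k = (n·Σt·ln y − Σt·Σln y)/(n·Σ(t)² − (Σt)²) = (4·64.5443 − 15.0000·13.2619)/75.0000 = 0.78998; ln C = (Σln y − k·Σt)/n = 0.35304.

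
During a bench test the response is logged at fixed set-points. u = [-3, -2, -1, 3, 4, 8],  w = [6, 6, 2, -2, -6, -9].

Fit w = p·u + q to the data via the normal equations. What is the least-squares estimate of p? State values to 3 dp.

p = -1.447

The normal equations are: 103·p + 9·q = -134;  9·p + 6·q = -3.
(Σu·u = 103, Σu = 9, Σ1 = 6, Σu·w = -134, Σw = -3.)
Δ = 103·6 − 9² = 537.
p = ((-134)·6 − 9·(-3))/537 = -259/179; q = (103·(-3) − 9·(-134))/537 = 299/179.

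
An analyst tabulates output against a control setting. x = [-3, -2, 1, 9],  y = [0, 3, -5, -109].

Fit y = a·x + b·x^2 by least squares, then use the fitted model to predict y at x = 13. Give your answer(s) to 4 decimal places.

AᵀA·[a, b]ᵀ = Aᵀy reads: 95·a + 695·b = -992;  695·a + 6659·b = -8822.
(Σx·x = 95, Σx·x^2 = 695, Σx^2·x^2 = 6659, Σx·y = -992, Σx^2·y = -8822.)
Eliminating b: 6659·(row 1) − 695·(row 2) gives 149580·a = 6659·(-992) − 695·(-8822) = -474438, so a = -79073/24930.
Then b = ((-8822) − 695·(-79073/24930))/6659 = -4955/4986.
At x = 13: ŷ = (-79073/24930)·(13) + (-4955/4986)·(169) = -289718/1385.

ŷ = -209.1827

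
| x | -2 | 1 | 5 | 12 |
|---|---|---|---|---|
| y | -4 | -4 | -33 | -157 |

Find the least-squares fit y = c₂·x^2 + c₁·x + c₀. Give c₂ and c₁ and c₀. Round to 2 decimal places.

c₂ = -0.97, c₁ = -1.20, c₀ = -2.30

From the data, Σx^2·x^2 = 21378, Σx^2·x = 1846, Σx^2 = 174, Σx·x = 174, Σx = 16, Σ1 = 4.
And Σx^2·y = -23453, Σx·y = -2045, Σy = -198.
Normal equations: [[21378, 1846, 174]; [1846, 174, 16]; [174, 16, 4]]·[c₂, c₁, c₀]ᵀ = [-23453, -2045, -198]ᵀ.
Inverting the 3×3 Gram matrix, [c₂, c₁, c₀]ᵀ = [-2735/2807, -33811/28070, -32248/14035]ᵀ.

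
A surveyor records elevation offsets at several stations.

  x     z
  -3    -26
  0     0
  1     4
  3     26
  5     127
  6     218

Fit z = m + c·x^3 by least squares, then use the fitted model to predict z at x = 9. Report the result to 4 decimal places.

Compute the Gram sums: Σ1 = 6, Σx^3 = 342, Σx^3·x^3 = 63740.
Right-hand side: Σz = 349, Σx^3·z = 64371.
Eliminating c: 63740·(row 1) − 342·(row 2) gives 265476·m = 63740·349 − 342·64371 = 230378, so m = 115189/132738.
Then c = (64371 − 342·(115189/132738))/63740 = 22239/22123.
At x = 9: ẑ = (115189/132738)·(1) + (22239/22123)·(729) = 97388575/132738.

ẑ = 733.6902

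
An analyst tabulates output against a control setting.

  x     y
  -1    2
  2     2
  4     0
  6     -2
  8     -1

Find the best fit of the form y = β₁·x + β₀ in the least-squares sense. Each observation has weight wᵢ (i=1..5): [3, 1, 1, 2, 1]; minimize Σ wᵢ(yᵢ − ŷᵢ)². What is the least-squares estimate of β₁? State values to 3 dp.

Forming AᵀWA = [[159, 23]; [23, 8]] and AᵀWy = [-34, 3]ᵀ gives AᵀWA·[β₁, β₀]ᵀ = AᵀWy.
Determinant 159·8 − 23² = 743.
β₁ = ((-34)·8 − 23·3)/743 = -341/743; β₀ = (159·3 − 23·(-34))/743 = 1259/743.

β₁ = -0.459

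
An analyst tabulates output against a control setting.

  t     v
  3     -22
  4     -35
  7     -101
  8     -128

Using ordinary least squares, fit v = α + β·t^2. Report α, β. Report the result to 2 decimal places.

Forming AᵀA = [[4, 138]; [138, 6834]] and Aᵀv = [-286, -13899]ᵀ gives AᵀA·[α, β]ᵀ = Aᵀv.
Eliminating β: 6834·(row 1) − 138·(row 2) gives 8292·α = 6834·(-286) − 138·(-13899) = -36462, so α = -6077/1382.
Then β = ((-13899) − 138·(-6077/1382))/6834 = -1344/691.

α = -4.40, β = -1.95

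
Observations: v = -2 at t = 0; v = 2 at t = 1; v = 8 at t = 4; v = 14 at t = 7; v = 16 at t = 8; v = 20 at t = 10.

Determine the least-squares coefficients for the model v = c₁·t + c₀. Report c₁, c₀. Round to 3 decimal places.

c₁ = 2.125, c₀ = -0.958

Compute the Gram sums: Σt·t = 230, Σt = 30, Σ1 = 6.
Right-hand side: Σt·v = 460, Σv = 58.
det = 230·6 − 30² = 480.
c₁ = (460·6 − 30·58)/480 = 17/8; c₀ = (230·58 − 30·460)/480 = -23/24.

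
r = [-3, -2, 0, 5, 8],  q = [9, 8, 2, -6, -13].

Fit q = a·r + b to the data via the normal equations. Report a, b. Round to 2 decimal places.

a = -1.98, b = 3.17

Normal-equation sums: Σr·r = 102, Σr = 8, Σ1 = 5.
Right-hand side: Σr·q = -177, Σq = 0.
det = 102·5 − 8² = 446.
a = ((-177)·5 − 8·0)/446 = -885/446; b = (102·0 − 8·(-177))/446 = 708/223.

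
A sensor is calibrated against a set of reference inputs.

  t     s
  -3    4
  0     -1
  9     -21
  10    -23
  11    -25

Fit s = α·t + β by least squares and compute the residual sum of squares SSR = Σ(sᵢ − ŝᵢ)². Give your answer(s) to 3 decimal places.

Sums needed: Σt·t = 311, Σt = 27, Σ1 = 5.
Right-hand side: Σt·s = -706, Σs = -66.
Normal equations: [[311, 27]; [27, 5]]·[α, β]ᵀ = [-706, -66]ᵀ.
Δ = 311·5 − 27² = 826.
α = ((-706)·5 − 27·(-66))/826 = -874/413; β = (311·(-66) − 27·(-706))/826 = -732/413.
Residuals: -34/59, 319/413, -75/413, -27/413, 3/59; SSR = 400/413.

SSR = 0.969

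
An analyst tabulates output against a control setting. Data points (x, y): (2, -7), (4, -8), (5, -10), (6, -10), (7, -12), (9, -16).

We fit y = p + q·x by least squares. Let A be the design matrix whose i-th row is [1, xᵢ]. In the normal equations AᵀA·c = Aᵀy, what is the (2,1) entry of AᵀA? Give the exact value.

33

Row 2 ↔ basis x, column 1 ↔ basis 1, so (AᵀA)_{2,1} = Σᵢ x = (2)·(1) + (4)·(1) + (5)·(1) + (6)·(1) + (7)·(1) + (9)·(1) = 33.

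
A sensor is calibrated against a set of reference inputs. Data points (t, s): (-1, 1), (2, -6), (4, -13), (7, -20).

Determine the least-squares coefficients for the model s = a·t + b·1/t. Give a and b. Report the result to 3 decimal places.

AᵀA·[a, b]ᵀ = Aᵀs reads: 70·a + 4·b = -205;  4·a + (1045/784)·b = -283/28.
Δ = 70·(1045/784) − 4² = 4329/56.
a = ((-205)·(1045/784) − 4·(-283/28))/(4329/56) = -20281/6734; b = (70·(-283/28) − 4·(-205))/(4329/56) = 700/481.

a = -3.012, b = 1.455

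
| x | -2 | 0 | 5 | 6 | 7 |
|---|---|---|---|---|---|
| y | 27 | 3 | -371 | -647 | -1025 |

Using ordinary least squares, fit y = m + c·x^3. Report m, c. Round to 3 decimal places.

m = 2.945, c = -3.000

With design matrix M, MᵀM = [[5, 676]; [676, 179994]] and Mᵀy = [-2013, -537918]ᵀ.
Δ = 5·179994 − 676² = 442994.
m = ((-2013)·179994 − 676·(-537918))/442994 = 652323/221497; c = (5·(-537918) − 676·(-2013))/442994 = -664401/221497.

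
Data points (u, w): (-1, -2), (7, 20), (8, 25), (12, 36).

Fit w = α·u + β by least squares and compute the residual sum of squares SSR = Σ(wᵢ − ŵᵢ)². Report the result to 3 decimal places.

SSR = 2.275

From the data, Σu·u = 258, Σu = 26, Σ1 = 4.
And Σu·w = 774, Σw = 79.
Normal equations: [[258, 26]; [26, 4]]·[α, β]ᵀ = [774, 79]ᵀ.
Determinant 258·4 − 26² = 356.
α = (774·4 − 26·79)/356 = 521/178; β = (258·79 − 26·774)/356 = 129/178.
Residuals: 18/89, -108/89, 153/178, 27/178; SSR = 405/178.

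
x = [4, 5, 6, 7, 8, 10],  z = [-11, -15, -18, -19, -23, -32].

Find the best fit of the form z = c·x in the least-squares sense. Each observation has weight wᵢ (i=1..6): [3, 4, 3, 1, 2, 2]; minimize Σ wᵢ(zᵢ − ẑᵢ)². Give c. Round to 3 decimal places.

Compute the Gram sums: Σwᵢ·x·x = 633.
And Σwᵢ·x·z = -1897.
MᵀWM·[c]ᵀ = MᵀWz becomes [[633]]·[c]ᵀ = [-1897]ᵀ.
c = (-1897)/633 = -2.99684.

c = -2.997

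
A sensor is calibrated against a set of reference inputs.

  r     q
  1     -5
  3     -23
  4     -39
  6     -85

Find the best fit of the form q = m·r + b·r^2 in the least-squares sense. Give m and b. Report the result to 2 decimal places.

Forming XᵀX = [[62, 308]; [308, 1634]] and Xᵀq = [-740, -3896]ᵀ gives XᵀX·[m, b]ᵀ = Xᵀq.
Eliminating b: 1634·(row 1) − 308·(row 2) gives 6444·m = 1634·(-740) − 308·(-3896) = -9192, so m = -766/537.
Then b = ((-3896) − 308·(-766/537))/1634 = -1136/537.

m = -1.43, b = -2.12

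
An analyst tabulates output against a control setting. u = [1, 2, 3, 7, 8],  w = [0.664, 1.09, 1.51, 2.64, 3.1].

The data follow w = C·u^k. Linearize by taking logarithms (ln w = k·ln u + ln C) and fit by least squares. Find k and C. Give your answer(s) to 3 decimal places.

Taking logs, ln w = k·ln u + ln C, so regress ln w on ln u.
Σln u = 5.8171, Σ(ln u)² = 9.7980, Σln w = 2.1910, Σln u·ln w = 4.7542.
Equations: 9.7980·k + 5.8171·ln C = 4.7542;  5.8171·k + 5·ln C = 2.1910.
Slope k = (n·Σln u·ln w − Σln u·Σln w)/(n·Σ(ln u)² − (Σln u)²) = (5·4.7542 − 5.8171·2.1910)/15.1514 = 0.72771; ln C = (Σln w − k·Σln u)/n = -0.40843, so C = exp(-0.40843) = 0.66469.

k = 0.728, C = 0.665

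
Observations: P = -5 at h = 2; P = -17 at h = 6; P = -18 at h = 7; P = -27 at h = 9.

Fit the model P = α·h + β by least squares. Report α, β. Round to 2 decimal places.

α = -3.04, β = 1.48

Entries of XᵀX: Σh·h = 170, Σh = 24, Σ1 = 4.
And Σh·P = -481, ΣP = -67.
So XᵀX·[α, β]ᵀ = XᵀP: [[170, 24]; [24, 4]]·[α, β]ᵀ = [-481, -67]ᵀ.
Determinant 170·4 − 24² = 104.
α = ((-481)·4 − 24·(-67))/104 = -79/26; β = (170·(-67) − 24·(-481))/104 = 77/52.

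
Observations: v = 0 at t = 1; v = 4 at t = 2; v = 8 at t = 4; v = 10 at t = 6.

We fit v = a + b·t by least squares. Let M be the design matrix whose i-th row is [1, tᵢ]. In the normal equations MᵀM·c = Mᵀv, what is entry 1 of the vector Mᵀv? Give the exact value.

22

Entry 1 ↔ basis 1, so (Mᵀv)_{1} = Σᵢ vᵢ = (1)·(0) + (1)·(4) + (1)·(8) + (1)·(10) = 22.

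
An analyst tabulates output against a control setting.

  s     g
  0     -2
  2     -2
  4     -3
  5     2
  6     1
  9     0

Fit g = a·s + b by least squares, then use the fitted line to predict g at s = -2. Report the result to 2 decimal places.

ĝ = -2.89

From the data, Σs·s = 162, Σs = 26, Σ1 = 6.
And Σs·g = 0, Σg = -4.
Eliminating b: 6·(row 1) − 26·(row 2) gives 296·a = 6·0 − 26·(-4) = 104, so a = 13/37.
Then b = ((-4) − 26·(13/37))/6 = -81/37.
At s = -2: ĝ = (13/37)·(-2) + (-81/37)·(1) = -107/37.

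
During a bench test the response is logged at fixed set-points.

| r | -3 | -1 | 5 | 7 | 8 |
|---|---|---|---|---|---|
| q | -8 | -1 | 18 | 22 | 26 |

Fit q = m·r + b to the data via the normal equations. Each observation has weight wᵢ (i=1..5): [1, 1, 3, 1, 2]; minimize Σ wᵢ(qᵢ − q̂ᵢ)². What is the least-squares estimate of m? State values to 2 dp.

m = 3.06

Sums needed: Σwᵢ·r·r = 262, Σwᵢ·r = 34, Σwᵢ·1 = 8.
For AᵀWq: Σwᵢ·r·q = 865, Σwᵢ·q = 119.
So AᵀWA·[m, b]ᵀ = AᵀWq: [[262, 34]; [34, 8]]·[m, b]ᵀ = [865, 119]ᵀ.
Δ = 262·8 − 34² = 940.
m = (865·8 − 34·119)/940 = 1437/470; b = (262·119 − 34·865)/940 = 442/235.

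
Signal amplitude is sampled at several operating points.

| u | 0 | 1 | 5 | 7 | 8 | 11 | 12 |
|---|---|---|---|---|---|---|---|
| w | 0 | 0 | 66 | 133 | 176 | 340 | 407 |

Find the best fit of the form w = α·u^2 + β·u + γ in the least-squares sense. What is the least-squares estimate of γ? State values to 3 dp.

γ = -0.506

Sums needed: Σu^2·u^2 = 42500, Σu^2·u = 4040, Σu^2 = 404, Σu·u = 404, Σu = 44, Σ1 = 7.
And Σu^2·w = 119179, Σu·w = 11293, Σw = 1122.
AᵀA·[α, β, γ]ᵀ = Aᵀw becomes [[42500, 4040, 404]; [4040, 404, 44]; [404, 44, 7]]·[α, β, γ]ᵀ = [119179, 11293, 1122]ᵀ.
Row-reducing yields α = 333697/112468, β = -186957/112468, γ = -14228/28117.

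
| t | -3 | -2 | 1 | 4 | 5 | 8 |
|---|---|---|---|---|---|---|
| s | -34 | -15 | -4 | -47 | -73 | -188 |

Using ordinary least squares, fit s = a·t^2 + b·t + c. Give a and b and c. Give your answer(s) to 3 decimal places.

The normal equations are: 5075·a + 667·b + 119·c = -14979;  667·a + 119·b + 13·c = -1929;  119·a + 13·b + 6·c = -361.
Inverting the 3×3 Gram matrix, [a, b, c]ᵀ = [-48199/15836, 85881/79180, -85169/39590]ᵀ.

a = -3.044, b = 1.085, c = -2.151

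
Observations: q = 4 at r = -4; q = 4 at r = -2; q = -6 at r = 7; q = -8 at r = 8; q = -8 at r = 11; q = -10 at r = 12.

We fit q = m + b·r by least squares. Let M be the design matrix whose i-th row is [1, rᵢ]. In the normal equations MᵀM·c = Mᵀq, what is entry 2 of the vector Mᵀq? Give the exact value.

-338

Entry 2 ↔ basis r, so (Mᵀq)_{2} = Σᵢ (r)·qᵢ = (-4)·(4) + (-2)·(4) + (7)·(-6) + (8)·(-8) + (11)·(-8) + (12)·(-10) = -338.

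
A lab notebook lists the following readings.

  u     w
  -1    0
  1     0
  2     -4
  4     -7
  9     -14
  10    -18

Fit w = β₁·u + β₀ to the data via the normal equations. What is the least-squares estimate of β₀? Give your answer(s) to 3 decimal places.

β₀ = -0.302

From the data, Σu·u = 203, Σu = 25, Σ1 = 6.
And Σu·w = -342, Σw = -43.
So XᵀX·[β₁, β₀]ᵀ = Xᵀw: [[203, 25]; [25, 6]]·[β₁, β₀]ᵀ = [-342, -43]ᵀ.
Eliminating β₀: 6·(row 1) − 25·(row 2) gives 593·β₁ = 6·(-342) − 25·(-43) = -977, so β₁ = -977/593.
Then β₀ = ((-43) − 25·(-977/593))/6 = -179/593.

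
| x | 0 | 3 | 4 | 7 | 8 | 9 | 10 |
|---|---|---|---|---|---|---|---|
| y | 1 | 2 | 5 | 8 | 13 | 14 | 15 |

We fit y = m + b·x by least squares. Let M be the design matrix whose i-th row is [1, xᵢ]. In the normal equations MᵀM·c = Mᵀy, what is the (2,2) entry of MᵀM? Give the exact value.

319

Row 2 ↔ basis x, column 2 ↔ basis x, so (MᵀM)_{2,2} = Σᵢ (x)·(x) = (0)·(0) + (3)·(3) + (4)·(4) + (7)·(7) + (8)·(8) + (9)·(9) + (10)·(10) = 319.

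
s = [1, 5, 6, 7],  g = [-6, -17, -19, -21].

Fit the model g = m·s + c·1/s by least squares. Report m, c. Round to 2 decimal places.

m = -3.06, c = -3.05

Setting ∂/∂m … = 0 gives: 111·m + 4·c = -352;  4·m + (47989/44100)·c = -467/30.
Eliminating c: (47989/44100)·(row 1) − 4·(row 2) gives (1540393/14700)·m = (47989/44100)·(-352) − 4·(-467/30) = -3536542/11025, so m = -14146168/4621179.
Then c = ((-467/30) − 4·(-14146168/4621179))/(47989/44100) = -4702530/1540393.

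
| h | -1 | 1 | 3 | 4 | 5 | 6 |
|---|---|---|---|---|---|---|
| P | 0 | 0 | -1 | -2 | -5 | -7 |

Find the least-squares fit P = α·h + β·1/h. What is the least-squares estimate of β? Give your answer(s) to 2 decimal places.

β = 1.27

Forming AᵀA = [[88, 6]; [6, 8069/3600]] and AᵀP = [-78, -3]ᵀ gives AᵀA·[α, β]ᵀ = AᵀP.
Eliminating β: (8069/3600)·(row 1) − 6·(row 2) gives (72559/450)·α = (8069/3600)·(-78) − 6·(-3) = -94097/600, so α = -282291/290236.
Then β = ((-3) − 6·(-282291/290236))/(8069/3600) = 91800/72559.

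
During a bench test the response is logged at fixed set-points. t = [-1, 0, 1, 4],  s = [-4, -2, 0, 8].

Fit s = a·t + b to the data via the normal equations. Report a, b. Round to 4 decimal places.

Sums needed: Σt·t = 18, Σt = 4, Σ1 = 4.
And Σt·s = 36, Σs = 2.
Normal equations: [[18, 4]; [4, 4]]·[a, b]ᵀ = [36, 2]ᵀ.
det = 18·4 − 4² = 56.
a = (36·4 − 4·2)/56 = 17/7; b = (18·2 − 4·36)/56 = -27/14.

a = 2.4286, b = -1.9286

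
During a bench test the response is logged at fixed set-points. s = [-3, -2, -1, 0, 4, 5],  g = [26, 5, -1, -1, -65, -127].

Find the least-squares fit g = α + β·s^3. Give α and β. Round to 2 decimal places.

Sums needed: Σ1 = 6, Σs^3 = 153, Σs^3·s^3 = 20515.
For Xᵀg: Σg = -163, Σs^3·g = -20776.
XᵀX·[α, β]ᵀ = Xᵀg becomes [[6, 153]; [153, 20515]]·[α, β]ᵀ = [-163, -20776]ᵀ.
Eliminating β: 20515·(row 1) − 153·(row 2) gives 99681·α = 20515·(-163) − 153·(-20776) = -165217, so α = -165217/99681.
Then β = ((-20776) − 153·(-165217/99681))/20515 = -33239/33227.

α = -1.66, β = -1.00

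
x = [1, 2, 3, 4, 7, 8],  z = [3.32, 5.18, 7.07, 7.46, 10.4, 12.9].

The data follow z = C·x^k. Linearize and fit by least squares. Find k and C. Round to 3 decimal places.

Let Y = ln z. Fitting Y = k·ln x + ln C by least squares:
AᵀA = [[11.7199, 7.2034]; [7.2034, 6]], rhs = [15.9492, 11.7092]ᵀ  (here Σln x = 7.2034, Σ(ln x)² = 11.7199, Σln z = 11.7092, Σln x·ln z = 15.9492).
Solving (det = 18.4301): k = 0.61579, ln C = 1.21224, so C = exp(1.21224) = 3.36102.

k = 0.616, C = 3.361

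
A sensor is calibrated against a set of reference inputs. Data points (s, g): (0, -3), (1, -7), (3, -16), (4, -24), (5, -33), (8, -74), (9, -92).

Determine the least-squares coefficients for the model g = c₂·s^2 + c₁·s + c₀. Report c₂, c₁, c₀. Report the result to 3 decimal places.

c₂ = -0.953, c₁ = -1.188, c₀ = -3.806

Sums needed: Σs^2·s^2 = 11620, Σs^2·s = 1458, Σs^2 = 196, Σs·s = 196, Σs = 30, Σ1 = 7.
Moment sums: Σs^2·g = -13548, Σs·g = -1736, Σg = -249.
Normal equations: [[11620, 1458, 196]; [1458, 196, 30]; [196, 30, 7]]·[c₂, c₁, c₀]ᵀ = [-13548, -1736, -249]ᵀ.
Solving the 3×3 system (Gaussian elimination) gives c₂ = -17533/18403, c₁ = -3122/2629, c₀ = -6367/1673.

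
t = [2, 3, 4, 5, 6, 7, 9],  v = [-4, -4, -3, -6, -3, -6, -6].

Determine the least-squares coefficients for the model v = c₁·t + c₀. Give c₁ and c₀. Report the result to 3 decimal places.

c₁ = -0.328, c₀ = -2.885

AᵀA·[c₁, c₀]ᵀ = Aᵀv reads: 220·c₁ + 36·c₀ = -176;  36·c₁ + 7·c₀ = -32.
(Σt·t = 220, Σt = 36, Σ1 = 7, Σt·v = -176, Σv = -32.)
Eliminating c₀: 7·(row 1) − 36·(row 2) gives 244·c₁ = 7·(-176) − 36·(-32) = -80, so c₁ = -20/61.
Then c₀ = ((-32) − 36·(-20/61))/7 = -176/61.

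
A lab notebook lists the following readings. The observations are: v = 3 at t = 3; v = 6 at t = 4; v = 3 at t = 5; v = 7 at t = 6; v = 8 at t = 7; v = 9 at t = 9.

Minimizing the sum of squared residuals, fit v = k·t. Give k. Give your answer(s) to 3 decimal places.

Normal-equation sums: Σt·t = 216.
And Σt·v = 227.
So MᵀM·[k]ᵀ = Mᵀv: [[216]]·[k]ᵀ = [227]ᵀ.
k = 227/216 = 1.05093.

k = 1.051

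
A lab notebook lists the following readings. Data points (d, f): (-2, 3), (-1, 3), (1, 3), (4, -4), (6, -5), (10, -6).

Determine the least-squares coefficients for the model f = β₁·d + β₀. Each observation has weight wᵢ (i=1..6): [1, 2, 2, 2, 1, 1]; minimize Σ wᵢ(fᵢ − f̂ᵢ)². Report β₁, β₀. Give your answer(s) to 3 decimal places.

β₁ = -0.967, β₀ = 1.920

XᵀWX·[β₁, β₀]ᵀ = XᵀWf reads: 176·β₁ + 22·β₀ = -128;  22·β₁ + 9·β₀ = -4.
Eliminating β₀: 9·(row 1) − 22·(row 2) gives 1100·β₁ = 9·(-128) − 22·(-4) = -1064, so β₁ = -266/275.
Then β₀ = ((-4) − 22·(-266/275))/9 = 48/25.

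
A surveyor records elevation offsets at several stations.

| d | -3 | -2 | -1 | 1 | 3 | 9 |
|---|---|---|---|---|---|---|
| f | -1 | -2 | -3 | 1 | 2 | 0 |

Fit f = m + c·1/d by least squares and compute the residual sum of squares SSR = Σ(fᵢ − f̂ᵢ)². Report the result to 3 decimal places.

The normal equations are: 6·m + (-7/18)·c = -3;  (-7/18)·m + (805/324)·c = 6.
Determinant 6·(805/324) − (-7/18)² = 4781/324.
m = ((-3)·(805/324) − (-7/18)·6)/(4781/324) = -237/683; c = (6·6 − (-7/18)·(-3))/(4781/324) = 11286/4781.
Residuals: 640/4781, -2260/4781, -1398/4781, -4846/4781, 7459/4781, 405/4781; SSR = 18146/4781.

SSR = 3.795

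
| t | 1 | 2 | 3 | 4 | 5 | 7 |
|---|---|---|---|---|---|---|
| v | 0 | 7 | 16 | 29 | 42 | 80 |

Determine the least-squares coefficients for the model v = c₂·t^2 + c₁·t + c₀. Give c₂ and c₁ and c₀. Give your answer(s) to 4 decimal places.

MᵀM·[c₂, c₁, c₀]ᵀ = Mᵀv reads: 3380·c₂ + 568·c₁ + 104·c₀ = 5606;  568·c₂ + 104·c₁ + 22·c₀ = 948;  104·c₂ + 22·c₁ + 6·c₀ = 174.
(Σt^2·t^2 = 3380, Σt^2·t = 568, Σt^2 = 104, Σt·t = 104, Σt = 22, Σ1 = 6, Σt^2·v = 5606, Σt·v = 948, Σv = 174.)
Solving the 3×3 system (Gaussian elimination) gives c₂ = 55/42, c₁ = 59/21, c₀ = -4.

c₂ = 1.3095, c₁ = 2.8095, c₀ = -4.0000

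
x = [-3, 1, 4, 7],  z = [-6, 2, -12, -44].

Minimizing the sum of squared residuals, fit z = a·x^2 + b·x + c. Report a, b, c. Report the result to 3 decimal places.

Entries of AᵀA: Σx^2·x^2 = 2739, Σx^2·x = 381, Σx^2 = 75, Σx·x = 75, Σx = 9, Σ1 = 4.
Moment sums: Σx^2·z = -2400, Σx·z = -336, Σz = -60.
Normal equations: [[2739, 381, 75]; [381, 75, 9]; [75, 9, 4]]·[a, b, c]ᵀ = [-2400, -336, -60]ᵀ.
Solving the 3×3 system (Gaussian elimination) gives a = -1508/1551, b = 152/1551, c = 1556/517.

a = -0.972, b = 0.098, c = 3.010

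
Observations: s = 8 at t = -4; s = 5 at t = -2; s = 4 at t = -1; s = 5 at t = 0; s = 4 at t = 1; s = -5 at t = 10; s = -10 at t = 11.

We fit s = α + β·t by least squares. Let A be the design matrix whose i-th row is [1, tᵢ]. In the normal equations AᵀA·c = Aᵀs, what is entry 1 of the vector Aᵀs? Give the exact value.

Entry 1 ↔ basis 1, so (Aᵀs)_{1} = Σᵢ sᵢ = (1)·(8) + (1)·(5) + (1)·(4) + (1)·(5) + (1)·(4) + (1)·(-5) + (1)·(-10) = 11.

11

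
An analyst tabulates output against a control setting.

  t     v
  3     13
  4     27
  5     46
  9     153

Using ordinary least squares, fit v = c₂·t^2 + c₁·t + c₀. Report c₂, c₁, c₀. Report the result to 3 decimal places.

c₂ = 1.731, c₁ = 2.598, c₀ = -10.585

With design matrix A, AᵀA = [[7523, 945, 131]; [945, 131, 21]; [131, 21, 4]] and Aᵀv = [14092, 1754, 239]ᵀ.
Solving the 3×3 system (Gaussian elimination) gives c₂ = 3123/1804, c₁ = 4687/1804, c₀ = -434/41.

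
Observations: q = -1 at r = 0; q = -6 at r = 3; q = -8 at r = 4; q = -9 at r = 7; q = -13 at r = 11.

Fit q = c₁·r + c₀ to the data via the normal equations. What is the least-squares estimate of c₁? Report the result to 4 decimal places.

From the data, Σr·r = 195, Σr = 25, Σ1 = 5.
For Mᵀq: Σr·q = -256, Σq = -37.
Eliminating c₀: 5·(row 1) − 25·(row 2) gives 350·c₁ = 5·(-256) − 25·(-37) = -355, so c₁ = -71/70.
Then c₀ = ((-37) − 25·(-71/70))/5 = -163/70.

c₁ = -1.0143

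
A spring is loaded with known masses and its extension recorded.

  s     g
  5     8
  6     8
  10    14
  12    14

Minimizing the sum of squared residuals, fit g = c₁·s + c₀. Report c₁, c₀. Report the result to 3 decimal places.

The normal equations are: 305·c₁ + 33·c₀ = 396;  33·c₁ + 4·c₀ = 44.
(Σs·s = 305, Σs = 33, Σ1 = 4, Σs·g = 396, Σg = 44.)
det = 305·4 − 33² = 131.
c₁ = (396·4 − 33·44)/131 = 132/131; c₀ = (305·44 − 33·396)/131 = 352/131.

c₁ = 1.008, c₀ = 2.687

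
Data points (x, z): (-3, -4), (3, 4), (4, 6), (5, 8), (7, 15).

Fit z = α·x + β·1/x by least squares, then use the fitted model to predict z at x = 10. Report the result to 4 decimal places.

Sums needed: Σx·x = 108, Σx·1/x = 5, Σ1/x·1/x = 60881/176400.
Right-hand side: Σx·z = 193, Σ1/x·z = 1661/210.
MᵀM·[α, β]ᵀ = Mᵀz becomes [[108, 5]; [5, 60881/176400]]·[α, β]ᵀ = [193, 1661/210]ᵀ.
Eliminating β: (60881/176400)·(row 1) − 5·(row 2) gives (60143/4900)·α = (60881/176400)·193 − 5·(1661/210) = 4773833/176400, so α = 4773833/2165148.
Then β = ((1661/210) − 5·(4773833/2165148))/(60881/176400) = -542780/60143.
At x = 10: ẑ = (4773833/2165148)·(10) + (-542780/60143)·(1/10) = 22892161/1082574.

ẑ = 21.1460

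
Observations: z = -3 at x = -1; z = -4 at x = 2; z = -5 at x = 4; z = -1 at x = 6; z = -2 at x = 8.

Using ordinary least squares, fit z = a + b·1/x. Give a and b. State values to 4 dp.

With design matrix M, MᵀM = [[5, 1/24]; [1/24, 781/576]] and Mᵀz = [-15, -2/3]ᵀ.
Determinant 5·(781/576) − (1/24)² = 61/9.
a = ((-15)·(781/576) − (1/24)·(-2/3))/(61/9) = -11699/3904; b = (5·(-2/3) − (1/24)·(-15))/(61/9) = -195/488.

a = -2.9967, b = -0.3996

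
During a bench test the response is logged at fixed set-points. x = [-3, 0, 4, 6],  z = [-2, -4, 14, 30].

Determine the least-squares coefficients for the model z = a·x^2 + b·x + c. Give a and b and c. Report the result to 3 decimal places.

Setting ∂/∂a … = 0 gives: 1633·a + 253·b + 61·c = 1286;  253·a + 61·b + 7·c = 242;  61·a + 7·b + 4·c = 38.
(Σx^2·x^2 = 1633, Σx^2·x = 253, Σx^2 = 61, Σx·x = 61, Σx = 7, Σ1 = 4, Σx^2·z = 1286, Σx·z = 242, Σz = 38.)
Inverting the 3×3 Gram matrix, [a, b, c]ᵀ = [15/22, 171/110, -199/55]ᵀ.

a = 0.682, b = 1.555, c = -3.618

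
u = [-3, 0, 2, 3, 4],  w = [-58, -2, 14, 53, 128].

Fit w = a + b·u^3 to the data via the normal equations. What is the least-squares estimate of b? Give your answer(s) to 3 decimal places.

b = 2.042

The normal system XᵀX·[a, b]ᵀ = Xᵀw is [[5, 72]; [72, 5618]]·[a, b]ᵀ = [135, 11301]ᵀ.
Eliminating b: 5618·(row 1) − 72·(row 2) gives 22906·a = 5618·135 − 72·11301 = -55242, so a = -27621/11453.
Then b = (11301 − 72·(-27621/11453))/5618 = 46785/22906.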